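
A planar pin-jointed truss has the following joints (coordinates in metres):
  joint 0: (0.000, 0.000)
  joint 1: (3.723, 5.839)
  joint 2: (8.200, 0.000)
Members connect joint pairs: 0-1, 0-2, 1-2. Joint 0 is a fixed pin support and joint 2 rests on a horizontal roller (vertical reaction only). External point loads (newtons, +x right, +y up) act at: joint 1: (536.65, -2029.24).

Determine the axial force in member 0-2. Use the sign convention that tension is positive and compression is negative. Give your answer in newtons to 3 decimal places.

999.415

N=3 nodes, M=3 members, R=3 reactions → 2N=6, M+R=6
member 0 (0-1): L=6.9249, (cx,cy)=(0.5376,0.8432)
member 1 (0-2): L=8.2000, (cx,cy)=(1.0000,0.0000)
member 2 (1-2): L=7.3578, (cx,cy)=(0.6085,-0.7936)
solve A·x = −loads:
  F[0-1] = -860.7614 N (compression)
  F[0-2] = +999.4149 N (tension)
  F[1-2] = -1642.5085 N (compression)
  Rx@0 = -536.6500 N
  Ry@0 = +725.7815 N
  Ry@2 = +1303.4585 N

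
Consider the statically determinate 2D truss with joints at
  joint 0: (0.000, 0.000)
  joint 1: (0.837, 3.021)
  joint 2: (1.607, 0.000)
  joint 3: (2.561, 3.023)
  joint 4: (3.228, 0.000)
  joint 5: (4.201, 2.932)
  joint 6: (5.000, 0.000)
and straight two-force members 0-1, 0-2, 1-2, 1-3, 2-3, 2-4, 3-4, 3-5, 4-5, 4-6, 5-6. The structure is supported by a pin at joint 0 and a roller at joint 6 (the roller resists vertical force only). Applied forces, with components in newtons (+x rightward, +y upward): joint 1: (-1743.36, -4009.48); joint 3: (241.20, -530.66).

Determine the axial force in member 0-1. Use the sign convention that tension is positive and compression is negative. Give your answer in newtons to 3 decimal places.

-4674.356

N=7 nodes, M=11 members, R=3 reactions → 2N=14, M+R=14
member 0 (0-1): L=3.1348, (cx,cy)=(0.2670,0.9637)
member 1 (0-2): L=1.6070, (cx,cy)=(1.0000,0.0000)
member 2 (1-2): L=3.1176, (cx,cy)=(0.2470,-0.9690)
member 3 (1-3): L=1.7240, (cx,cy)=(1.0000,0.0012)
member 4 (2-3): L=3.1700, (cx,cy)=(0.3010,0.9536)
member 5 (2-4): L=1.6210, (cx,cy)=(1.0000,0.0000)
member 6 (3-4): L=3.0957, (cx,cy)=(0.2155,-0.9765)
member 7 (3-5): L=1.6425, (cx,cy)=(0.9985,-0.0554)
member 8 (4-5): L=3.0892, (cx,cy)=(0.3150,0.9491)
member 9 (4-6): L=1.7720, (cx,cy)=(1.0000,0.0000)
member 10 (5-6): L=3.0389, (cx,cy)=(0.2629,-0.9648)
solve A·x = −loads:
  F[0-1] = -4674.3557 N (compression)
  F[0-2] = -254.0970 N (compression)
  F[1-2] = +511.4509 N (tension)
  F[1-3] = +368.9760 N (tension)
  F[2-3] = -519.6990 N (compression)
  F[2-4] = +28.6277 N (tension)
  F[3-4] = -35.1394 N (compression)
  F[3-5] = -21.0890 N (compression)
  F[4-5] = +36.1542 N (tension)
  F[4-6] = +9.6693 N (tension)
  F[5-6] = -36.7763 N (compression)
  Rx@0 = +1502.1600 N
  Ry@0 = +4504.6576 N
  Ry@6 = +35.4824 N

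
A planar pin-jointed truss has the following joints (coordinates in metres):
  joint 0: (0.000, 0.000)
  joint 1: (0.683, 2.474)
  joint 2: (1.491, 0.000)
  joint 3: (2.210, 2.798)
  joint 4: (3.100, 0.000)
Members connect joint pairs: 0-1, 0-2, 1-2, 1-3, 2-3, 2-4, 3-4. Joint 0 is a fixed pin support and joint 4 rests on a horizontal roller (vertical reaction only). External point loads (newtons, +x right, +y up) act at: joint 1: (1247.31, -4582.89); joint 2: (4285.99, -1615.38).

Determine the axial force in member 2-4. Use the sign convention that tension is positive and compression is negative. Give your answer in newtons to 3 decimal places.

884.940

N=5 nodes, M=7 members, R=3 reactions → 2N=10, M+R=10
member 0 (0-1): L=2.5665, (cx,cy)=(0.2661,0.9639)
member 1 (0-2): L=1.4910, (cx,cy)=(1.0000,0.0000)
member 2 (1-2): L=2.6026, (cx,cy)=(0.3105,-0.9506)
member 3 (1-3): L=1.5610, (cx,cy)=(0.9782,0.2076)
member 4 (2-3): L=2.8889, (cx,cy)=(0.2489,0.9685)
member 5 (2-4): L=1.6090, (cx,cy)=(1.0000,0.0000)
member 6 (3-4): L=2.9361, (cx,cy)=(0.3031,-0.9530)
solve A·x = −loads:
  F[0-1] = -3543.9685 N (compression)
  F[0-2] = +6476.4077 N (tension)
  F[1-2] = -1605.0585 N (compression)
  F[1-3] = -1729.7844 N (compression)
  F[2-3] = +3243.1792 N (tension)
  F[2-4] = +884.9404 N (tension)
  F[3-4] = -2919.4460 N (compression)
  Rx@0 = -5533.3000 N
  Ry@0 = +3416.1763 N
  Ry@4 = +2782.0937 N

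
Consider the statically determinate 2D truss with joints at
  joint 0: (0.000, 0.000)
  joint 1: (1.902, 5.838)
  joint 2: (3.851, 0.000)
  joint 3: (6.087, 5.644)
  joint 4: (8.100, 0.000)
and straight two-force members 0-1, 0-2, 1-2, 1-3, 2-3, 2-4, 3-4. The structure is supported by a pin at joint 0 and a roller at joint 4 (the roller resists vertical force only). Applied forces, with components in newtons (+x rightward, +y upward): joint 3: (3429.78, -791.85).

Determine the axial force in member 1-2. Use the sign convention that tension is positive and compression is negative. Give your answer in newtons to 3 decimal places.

N=5 nodes, M=7 members, R=3 reactions → 2N=10, M+R=10
member 0 (0-1): L=6.1400, (cx,cy)=(0.3098,0.9508)
member 1 (0-2): L=3.8510, (cx,cy)=(1.0000,0.0000)
member 2 (1-2): L=6.1547, (cx,cy)=(0.3167,-0.9485)
member 3 (1-3): L=4.1895, (cx,cy)=(0.9989,-0.0463)
member 4 (2-3): L=6.0708, (cx,cy)=(0.3683,0.9297)
member 5 (2-4): L=4.2490, (cx,cy)=(1.0000,0.0000)
member 6 (3-4): L=5.9922, (cx,cy)=(0.3359,-0.9419)
solve A·x = −loads:
  F[0-1] = +2306.5015 N (tension)
  F[0-2] = +2715.2928 N (tension)
  F[1-2] = -2383.8413 N (compression)
  F[1-3] = +1470.9476 N (tension)
  F[2-3] = +2432.1450 N (tension)
  F[2-4] = +1064.5993 N (tension)
  F[3-4] = -3169.0668 N (compression)
  Rx@0 = -3429.7800 N
  Ry@0 = -2193.0474 N
  Ry@4 = +2984.8974 N

-2383.841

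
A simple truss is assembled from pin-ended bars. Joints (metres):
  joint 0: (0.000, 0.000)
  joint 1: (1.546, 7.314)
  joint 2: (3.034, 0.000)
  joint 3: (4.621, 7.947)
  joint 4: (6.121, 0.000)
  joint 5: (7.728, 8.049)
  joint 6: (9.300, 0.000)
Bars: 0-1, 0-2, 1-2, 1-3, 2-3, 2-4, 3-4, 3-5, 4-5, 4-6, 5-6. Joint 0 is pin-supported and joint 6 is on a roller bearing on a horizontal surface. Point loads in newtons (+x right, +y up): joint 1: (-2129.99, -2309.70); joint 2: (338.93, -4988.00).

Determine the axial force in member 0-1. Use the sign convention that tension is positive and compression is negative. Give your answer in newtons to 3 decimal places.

-7115.431

N=7 nodes, M=11 members, R=3 reactions → 2N=14, M+R=14
member 0 (0-1): L=7.4756, (cx,cy)=(0.2068,0.9784)
member 1 (0-2): L=3.0340, (cx,cy)=(1.0000,0.0000)
member 2 (1-2): L=7.4638, (cx,cy)=(0.1994,-0.9799)
member 3 (1-3): L=3.1395, (cx,cy)=(0.9795,0.2016)
member 4 (2-3): L=8.1039, (cx,cy)=(0.1958,0.9806)
member 5 (2-4): L=3.0870, (cx,cy)=(1.0000,0.0000)
member 6 (3-4): L=8.0873, (cx,cy)=(0.1855,-0.9826)
member 7 (3-5): L=3.1087, (cx,cy)=(0.9995,0.0328)
member 8 (4-5): L=8.2079, (cx,cy)=(0.1958,0.9806)
member 9 (4-6): L=3.1790, (cx,cy)=(1.0000,0.0000)
member 10 (5-6): L=8.2011, (cx,cy)=(0.1917,-0.9815)
solve A·x = −loads:
  F[0-1] = -7115.4310 N (compression)
  F[0-2] = -319.5467 N (compression)
  F[1-2] = +4689.1499 N (tension)
  F[1-3] = -282.1539 N (compression)
  F[2-3] = +400.7393 N (tension)
  F[2-4] = +197.8819 N (tension)
  F[3-4] = -346.4889 N (compression)
  F[3-5] = -133.6887 N (compression)
  F[4-5] = +347.1965 N (tension)
  F[4-6] = +65.6397 N (tension)
  F[5-6] = -342.4403 N (compression)
  Rx@0 = +1791.0600 N
  Ry@0 = +6961.6095 N
  Ry@6 = +336.0905 N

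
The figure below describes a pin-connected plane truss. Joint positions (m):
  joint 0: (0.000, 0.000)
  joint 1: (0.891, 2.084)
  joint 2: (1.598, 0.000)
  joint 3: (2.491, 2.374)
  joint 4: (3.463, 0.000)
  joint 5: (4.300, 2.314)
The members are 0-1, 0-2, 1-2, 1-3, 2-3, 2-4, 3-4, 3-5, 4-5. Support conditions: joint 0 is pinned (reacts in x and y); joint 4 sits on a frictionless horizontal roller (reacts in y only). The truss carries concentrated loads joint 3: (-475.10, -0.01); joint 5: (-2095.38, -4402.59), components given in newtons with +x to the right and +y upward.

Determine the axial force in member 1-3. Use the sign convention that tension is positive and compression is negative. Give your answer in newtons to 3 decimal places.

-485.821

N=6 nodes, M=9 members, R=3 reactions → 2N=12, M+R=12
member 0 (0-1): L=2.2665, (cx,cy)=(0.3931,0.9195)
member 1 (0-2): L=1.5980, (cx,cy)=(1.0000,0.0000)
member 2 (1-2): L=2.2007, (cx,cy)=(0.3213,-0.9470)
member 3 (1-3): L=1.6261, (cx,cy)=(0.9840,0.1783)
member 4 (2-3): L=2.5364, (cx,cy)=(0.3521,0.9360)
member 5 (2-4): L=1.8650, (cx,cy)=(1.0000,0.0000)
member 6 (3-4): L=2.5653, (cx,cy)=(0.3789,-0.9254)
member 7 (3-5): L=1.8100, (cx,cy)=(0.9995,-0.0331)
member 8 (4-5): L=2.4607, (cx,cy)=(0.3401,0.9404)
solve A·x = −loads:
  F[0-1] = -719.6943 N (compression)
  F[0-2] = -2287.5535 N (compression)
  F[1-2] = +607.3000 N (tension)
  F[1-3] = -485.8207 N (compression)
  F[2-3] = -614.4479 N (compression)
  F[2-4] = -1876.1169 N (compression)
  F[3-4] = +732.8684 N (tension)
  F[3-5] = -497.2247 N (compression)
  F[4-5] = -4699.2741 N (compression)
  Rx@0 = +2570.4800 N
  Ry@0 = +661.7495 N
  Ry@4 = +3740.8505 N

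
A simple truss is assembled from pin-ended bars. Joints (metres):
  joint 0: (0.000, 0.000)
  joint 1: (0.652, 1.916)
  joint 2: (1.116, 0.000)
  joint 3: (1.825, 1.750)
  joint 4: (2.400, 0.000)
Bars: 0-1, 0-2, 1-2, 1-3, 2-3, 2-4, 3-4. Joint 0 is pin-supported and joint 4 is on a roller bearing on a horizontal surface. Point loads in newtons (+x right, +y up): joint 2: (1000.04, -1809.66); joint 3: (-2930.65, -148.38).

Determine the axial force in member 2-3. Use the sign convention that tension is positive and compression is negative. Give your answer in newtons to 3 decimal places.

N=5 nodes, M=7 members, R=3 reactions → 2N=10, M+R=10
member 0 (0-1): L=2.0239, (cx,cy)=(0.3222,0.9467)
member 1 (0-2): L=1.1160, (cx,cy)=(1.0000,0.0000)
member 2 (1-2): L=1.9714, (cx,cy)=(0.2354,-0.9719)
member 3 (1-3): L=1.1847, (cx,cy)=(0.9901,-0.1401)
member 4 (2-3): L=1.8882, (cx,cy)=(0.3755,0.9268)
member 5 (2-4): L=1.2840, (cx,cy)=(1.0000,0.0000)
member 6 (3-4): L=1.8420, (cx,cy)=(0.3122,-0.9500)
solve A·x = −loads:
  F[0-1] = -3317.5117 N (compression)
  F[0-2] = -861.8711 N (compression)
  F[1-2] = +3507.2479 N (tension)
  F[1-3] = -1913.1059 N (compression)
  F[2-3] = -1725.3079 N (compression)
  F[2-4] = -388.5718 N (compression)
  F[3-4] = +1244.8108 N (tension)
  Rx@0 = +1930.6100 N
  Ry@0 = +3140.6498 N
  Ry@4 = -1182.6098 N

-1725.308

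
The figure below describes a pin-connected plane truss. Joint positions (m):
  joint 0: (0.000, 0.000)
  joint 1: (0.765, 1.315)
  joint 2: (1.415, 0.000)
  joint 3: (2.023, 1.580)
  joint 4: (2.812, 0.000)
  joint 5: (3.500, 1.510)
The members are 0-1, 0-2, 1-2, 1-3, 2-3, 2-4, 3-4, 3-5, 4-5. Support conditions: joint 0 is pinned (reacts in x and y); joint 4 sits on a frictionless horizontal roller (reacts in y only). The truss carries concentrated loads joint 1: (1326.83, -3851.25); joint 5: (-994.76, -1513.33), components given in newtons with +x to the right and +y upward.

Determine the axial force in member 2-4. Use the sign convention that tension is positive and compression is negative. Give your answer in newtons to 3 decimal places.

48.154

N=6 nodes, M=9 members, R=3 reactions → 2N=12, M+R=12
member 0 (0-1): L=1.5213, (cx,cy)=(0.5028,0.8644)
member 1 (0-2): L=1.4150, (cx,cy)=(1.0000,0.0000)
member 2 (1-2): L=1.4669, (cx,cy)=(0.4431,-0.8965)
member 3 (1-3): L=1.2856, (cx,cy)=(0.9785,0.2061)
member 4 (2-3): L=1.6929, (cx,cy)=(0.3591,0.9333)
member 5 (2-4): L=1.3970, (cx,cy)=(1.0000,0.0000)
member 6 (3-4): L=1.7660, (cx,cy)=(0.4468,-0.8947)
member 7 (3-5): L=1.4787, (cx,cy)=(0.9989,-0.0473)
member 8 (4-5): L=1.6594, (cx,cy)=(0.4146,0.9100)
solve A·x = −loads:
  F[0-1] = -2715.2094 N (compression)
  F[0-2] = +1697.4102 N (tension)
  F[1-2] = -2092.7351 N (compression)
  F[1-3] = -1803.5720 N (compression)
  F[2-3] = +2010.1686 N (tension)
  F[2-4] = +48.1536 N (tension)
  F[3-4] = -1665.5967 N (compression)
  F[3-5] = -299.1261 N (compression)
  F[4-5] = -1678.5711 N (compression)
  Rx@0 = -332.0700 N
  Ry@0 = +2346.9573 N
  Ry@4 = +3017.6227 N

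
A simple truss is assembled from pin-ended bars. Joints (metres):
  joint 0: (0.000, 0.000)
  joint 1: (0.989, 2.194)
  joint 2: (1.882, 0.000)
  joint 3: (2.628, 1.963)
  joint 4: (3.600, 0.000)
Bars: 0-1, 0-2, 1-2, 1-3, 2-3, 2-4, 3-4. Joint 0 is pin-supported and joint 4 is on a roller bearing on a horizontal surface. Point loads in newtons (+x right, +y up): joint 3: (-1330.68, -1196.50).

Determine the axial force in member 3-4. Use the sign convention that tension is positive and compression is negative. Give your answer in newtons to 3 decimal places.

N=5 nodes, M=7 members, R=3 reactions → 2N=10, M+R=10
member 0 (0-1): L=2.4066, (cx,cy)=(0.4110,0.9117)
member 1 (0-2): L=1.8820, (cx,cy)=(1.0000,0.0000)
member 2 (1-2): L=2.3688, (cx,cy)=(0.3770,-0.9262)
member 3 (1-3): L=1.6552, (cx,cy)=(0.9902,-0.1396)
member 4 (2-3): L=2.1000, (cx,cy)=(0.3552,0.9348)
member 5 (2-4): L=1.7180, (cx,cy)=(1.0000,0.0000)
member 6 (3-4): L=2.1905, (cx,cy)=(0.4437,-0.8962)
solve A·x = −loads:
  F[0-1] = -1150.2629 N (compression)
  F[0-2] = -857.9771 N (compression)
  F[1-2] = +1277.3869 N (tension)
  F[1-3] = -963.6941 N (compression)
  F[2-3] = -1265.6948 N (compression)
  F[2-4] = +73.2118 N (tension)
  F[3-4] = -164.9879 N (compression)
  Rx@0 = +1330.6800 N
  Ry@0 = +1048.6452 N
  Ry@4 = +147.8548 N

-164.988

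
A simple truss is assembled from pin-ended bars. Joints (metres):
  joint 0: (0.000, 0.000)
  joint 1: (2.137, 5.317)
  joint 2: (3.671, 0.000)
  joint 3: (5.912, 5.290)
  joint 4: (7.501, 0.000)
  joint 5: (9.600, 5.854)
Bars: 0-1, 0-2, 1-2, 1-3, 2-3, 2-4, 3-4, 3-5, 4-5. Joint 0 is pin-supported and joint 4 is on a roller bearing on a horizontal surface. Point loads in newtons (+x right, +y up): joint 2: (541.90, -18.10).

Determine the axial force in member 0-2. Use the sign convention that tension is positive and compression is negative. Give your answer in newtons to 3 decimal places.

545.614

N=6 nodes, M=9 members, R=3 reactions → 2N=12, M+R=12
member 0 (0-1): L=5.7304, (cx,cy)=(0.3729,0.9279)
member 1 (0-2): L=3.6710, (cx,cy)=(1.0000,0.0000)
member 2 (1-2): L=5.5339, (cx,cy)=(0.2772,-0.9608)
member 3 (1-3): L=3.7751, (cx,cy)=(1.0000,-0.0072)
member 4 (2-3): L=5.7451, (cx,cy)=(0.3901,0.9208)
member 5 (2-4): L=3.8300, (cx,cy)=(1.0000,0.0000)
member 6 (3-4): L=5.5235, (cx,cy)=(0.2877,-0.9577)
member 7 (3-5): L=3.7309, (cx,cy)=(0.9885,0.1512)
member 8 (4-5): L=6.2189, (cx,cy)=(0.3375,0.9413)
solve A·x = −loads:
  F[0-1] = -9.9604 N (compression)
  F[0-2] = +545.6145 N (tension)
  F[1-2] = +9.6664 N (tension)
  F[1-3] = -6.3942 N (compression)
  F[2-3] = +9.5706 N (tension)
  F[2-4] = +2.6608 N (tension)
  F[3-4] = -9.2492 N (compression)
  F[3-5] = +0.0000 N (tension)
  F[4-5] = +0.0000 N (tension)
  Rx@0 = -541.9000 N
  Ry@0 = +9.2418 N
  Ry@4 = +8.8582 N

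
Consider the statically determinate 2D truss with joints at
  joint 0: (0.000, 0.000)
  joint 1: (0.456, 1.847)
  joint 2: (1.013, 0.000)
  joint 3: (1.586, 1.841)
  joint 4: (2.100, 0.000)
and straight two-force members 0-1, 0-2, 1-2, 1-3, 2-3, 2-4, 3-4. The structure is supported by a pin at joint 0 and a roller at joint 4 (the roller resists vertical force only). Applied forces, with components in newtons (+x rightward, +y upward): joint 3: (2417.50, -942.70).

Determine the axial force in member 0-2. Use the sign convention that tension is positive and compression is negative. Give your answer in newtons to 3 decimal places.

N=5 nodes, M=7 members, R=3 reactions → 2N=10, M+R=10
member 0 (0-1): L=1.9025, (cx,cy)=(0.2397,0.9708)
member 1 (0-2): L=1.0130, (cx,cy)=(1.0000,0.0000)
member 2 (1-2): L=1.9292, (cx,cy)=(0.2887,-0.9574)
member 3 (1-3): L=1.1300, (cx,cy)=(1.0000,-0.0053)
member 4 (2-3): L=1.9281, (cx,cy)=(0.2972,0.9548)
member 5 (2-4): L=1.0870, (cx,cy)=(1.0000,0.0000)
member 6 (3-4): L=1.9114, (cx,cy)=(0.2689,-0.9632)
solve A·x = −loads:
  F[0-1] = +1945.3115 N (tension)
  F[0-2] = +1951.2284 N (tension)
  F[1-2] = -1978.3690 N (compression)
  F[1-3] = +1037.4942 N (tension)
  F[2-3] = +1983.7370 N (tension)
  F[2-4] = +790.4892 N (tension)
  F[3-4] = -2939.5848 N (compression)
  Rx@0 = -2417.5000 N
  Ry@0 = -1888.6046 N
  Ry@4 = +2831.3046 N

1951.228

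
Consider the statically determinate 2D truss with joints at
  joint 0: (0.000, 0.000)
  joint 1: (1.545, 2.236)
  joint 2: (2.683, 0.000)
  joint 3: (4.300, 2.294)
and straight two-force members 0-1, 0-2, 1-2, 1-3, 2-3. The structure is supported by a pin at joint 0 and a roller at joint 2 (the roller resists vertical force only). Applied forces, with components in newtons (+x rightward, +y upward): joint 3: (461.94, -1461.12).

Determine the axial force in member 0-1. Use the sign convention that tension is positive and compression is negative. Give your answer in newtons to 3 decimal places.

1550.437

N=4 nodes, M=5 members, R=3 reactions → 2N=8, M+R=8
member 0 (0-1): L=2.7179, (cx,cy)=(0.5685,0.8227)
member 1 (0-2): L=2.6830, (cx,cy)=(1.0000,0.0000)
member 2 (1-2): L=2.5089, (cx,cy)=(0.4536,-0.8912)
member 3 (1-3): L=2.7556, (cx,cy)=(0.9998,0.0210)
member 4 (2-3): L=2.8066, (cx,cy)=(0.5761,0.8174)
solve A·x = −loads:
  F[0-1] = +1550.4372 N (tension)
  F[0-2] = -419.4270 N (compression)
  F[1-2] = -1395.4836 N (compression)
  F[1-3] = +1514.6653 N (tension)
  F[2-3] = -1826.6294 N (compression)
  Rx@0 = -461.9400 N
  Ry@0 = -1275.5577 N
  Ry@2 = +2736.6777 N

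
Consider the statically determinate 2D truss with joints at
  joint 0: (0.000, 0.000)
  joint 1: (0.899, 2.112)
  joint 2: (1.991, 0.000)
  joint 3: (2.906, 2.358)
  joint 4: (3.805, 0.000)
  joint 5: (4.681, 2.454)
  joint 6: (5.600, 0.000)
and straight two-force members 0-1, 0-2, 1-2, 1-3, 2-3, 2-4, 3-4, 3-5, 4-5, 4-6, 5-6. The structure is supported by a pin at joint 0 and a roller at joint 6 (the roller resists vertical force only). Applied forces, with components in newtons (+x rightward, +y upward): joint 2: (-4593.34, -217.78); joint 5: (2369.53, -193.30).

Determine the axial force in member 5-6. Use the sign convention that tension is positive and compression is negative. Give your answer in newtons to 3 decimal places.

N=7 nodes, M=11 members, R=3 reactions → 2N=14, M+R=14
member 0 (0-1): L=2.2954, (cx,cy)=(0.3917,0.9201)
member 1 (0-2): L=1.9910, (cx,cy)=(1.0000,0.0000)
member 2 (1-2): L=2.3776, (cx,cy)=(0.4593,-0.8883)
member 3 (1-3): L=2.0220, (cx,cy)=(0.9926,0.1217)
member 4 (2-3): L=2.5293, (cx,cy)=(0.3618,0.9323)
member 5 (2-4): L=1.8140, (cx,cy)=(1.0000,0.0000)
member 6 (3-4): L=2.5236, (cx,cy)=(0.3562,-0.9344)
member 7 (3-5): L=1.7776, (cx,cy)=(0.9985,0.0540)
member 8 (4-5): L=2.6057, (cx,cy)=(0.3362,0.9418)
member 9 (4-6): L=1.7950, (cx,cy)=(1.0000,0.0000)
member 10 (5-6): L=2.6204, (cx,cy)=(0.3507,-0.9365)
solve A·x = −loads:
  F[0-1] = +941.5042 N (tension)
  F[0-2] = -2592.5569 N (compression)
  F[1-2] = -869.2621 N (compression)
  F[1-3] = +773.7339 N (tension)
  F[2-3] = +1061.8534 N (tension)
  F[2-4] = +1217.4082 N (tension)
  F[3-4] = -1071.4047 N (compression)
  F[3-5] = +1536.0433 N (tension)
  F[4-5] = +1062.9858 N (tension)
  F[4-6] = +478.3626 N (tension)
  F[5-6] = -1364.0019 N (compression)
  Rx@0 = +2223.8100 N
  Ry@0 = -866.2886 N
  Ry@6 = +1277.3686 N

-1364.002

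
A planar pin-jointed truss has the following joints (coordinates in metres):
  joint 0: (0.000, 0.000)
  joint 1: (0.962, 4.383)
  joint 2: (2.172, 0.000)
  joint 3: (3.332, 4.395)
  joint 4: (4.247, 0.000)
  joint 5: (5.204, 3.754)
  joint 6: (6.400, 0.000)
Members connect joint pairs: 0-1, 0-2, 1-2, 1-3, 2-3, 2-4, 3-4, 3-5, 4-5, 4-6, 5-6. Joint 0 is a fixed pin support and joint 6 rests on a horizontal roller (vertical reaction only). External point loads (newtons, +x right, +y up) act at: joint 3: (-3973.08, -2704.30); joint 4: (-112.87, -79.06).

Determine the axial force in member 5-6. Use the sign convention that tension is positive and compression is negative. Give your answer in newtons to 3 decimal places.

N=7 nodes, M=11 members, R=3 reactions → 2N=14, M+R=14
member 0 (0-1): L=4.4873, (cx,cy)=(0.2144,0.9768)
member 1 (0-2): L=2.1720, (cx,cy)=(1.0000,0.0000)
member 2 (1-2): L=4.5470, (cx,cy)=(0.2661,-0.9639)
member 3 (1-3): L=2.3700, (cx,cy)=(1.0000,0.0051)
member 4 (2-3): L=4.5455, (cx,cy)=(0.2552,0.9669)
member 5 (2-4): L=2.0750, (cx,cy)=(1.0000,0.0000)
member 6 (3-4): L=4.4892, (cx,cy)=(0.2038,-0.9790)
member 7 (3-5): L=1.9787, (cx,cy)=(0.9461,-0.3239)
member 8 (4-5): L=3.8741, (cx,cy)=(0.2470,0.9690)
member 9 (4-6): L=2.1530, (cx,cy)=(1.0000,0.0000)
member 10 (5-6): L=3.9399, (cx,cy)=(0.3036,-0.9528)
solve A·x = −loads:
  F[0-1] = -4147.7947 N (compression)
  F[0-2] = -3196.7401 N (compression)
  F[1-2] = +4192.3759 N (tension)
  F[1-3] = -2004.8781 N (compression)
  F[2-3] = -4179.5979 N (compression)
  F[2-4] = -1014.4763 N (compression)
  F[3-4] = +1142.0107 N (tension)
  F[3-5] = +706.9643 N (tension)
  F[4-5] = -1072.2072 N (compression)
  F[4-6] = -403.9761 N (compression)
  F[5-6] = +1330.7957 N (tension)
  Rx@0 = +4085.9500 N
  Ry@0 = +4051.3586 N
  Ry@6 = -1267.9986 N

1330.796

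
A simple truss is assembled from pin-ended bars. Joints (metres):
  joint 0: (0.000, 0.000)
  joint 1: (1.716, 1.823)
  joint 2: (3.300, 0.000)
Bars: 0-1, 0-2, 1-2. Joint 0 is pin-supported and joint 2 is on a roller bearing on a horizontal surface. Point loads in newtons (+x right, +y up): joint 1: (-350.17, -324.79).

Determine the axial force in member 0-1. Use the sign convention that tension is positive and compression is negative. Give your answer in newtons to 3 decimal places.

N=3 nodes, M=3 members, R=3 reactions → 2N=6, M+R=6
member 0 (0-1): L=2.5036, (cx,cy)=(0.6854,0.7282)
member 1 (0-2): L=3.3000, (cx,cy)=(1.0000,0.0000)
member 2 (1-2): L=2.4150, (cx,cy)=(0.6559,-0.7549)
solve A·x = −loads:
  F[0-1] = -479.7639 N (compression)
  F[0-2] = -21.3328 N (compression)
  F[1-2] = +32.5249 N (tension)
  Rx@0 = +350.1700 N
  Ry@0 = +349.3416 N
  Ry@2 = -24.5516 N

-479.764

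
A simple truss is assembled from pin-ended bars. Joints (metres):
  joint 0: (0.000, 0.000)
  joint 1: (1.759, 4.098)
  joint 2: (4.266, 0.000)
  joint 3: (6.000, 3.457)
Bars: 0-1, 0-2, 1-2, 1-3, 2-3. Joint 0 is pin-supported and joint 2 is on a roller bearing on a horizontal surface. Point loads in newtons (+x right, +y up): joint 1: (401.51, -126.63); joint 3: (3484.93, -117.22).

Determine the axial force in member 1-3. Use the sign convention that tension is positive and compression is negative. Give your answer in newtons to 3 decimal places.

3331.413

N=4 nodes, M=5 members, R=3 reactions → 2N=8, M+R=8
member 0 (0-1): L=4.4596, (cx,cy)=(0.3944,0.9189)
member 1 (0-2): L=4.2660, (cx,cy)=(1.0000,0.0000)
member 2 (1-2): L=4.8040, (cx,cy)=(0.5219,-0.8530)
member 3 (1-3): L=4.2892, (cx,cy)=(0.9888,-0.1494)
member 4 (2-3): L=3.8675, (cx,cy)=(0.4484,0.8939)
solve A·x = −loads:
  F[0-1] = +3463.8092 N (tension)
  F[0-2] = +2520.1979 N (tension)
  F[1-2] = -4463.4480 N (compression)
  F[1-3] = +3331.4131 N (tension)
  F[2-3] = +425.8476 N (tension)
  Rx@0 = -3886.4400 N
  Ry@0 = -3182.9792 N
  Ry@2 = +3426.8292 N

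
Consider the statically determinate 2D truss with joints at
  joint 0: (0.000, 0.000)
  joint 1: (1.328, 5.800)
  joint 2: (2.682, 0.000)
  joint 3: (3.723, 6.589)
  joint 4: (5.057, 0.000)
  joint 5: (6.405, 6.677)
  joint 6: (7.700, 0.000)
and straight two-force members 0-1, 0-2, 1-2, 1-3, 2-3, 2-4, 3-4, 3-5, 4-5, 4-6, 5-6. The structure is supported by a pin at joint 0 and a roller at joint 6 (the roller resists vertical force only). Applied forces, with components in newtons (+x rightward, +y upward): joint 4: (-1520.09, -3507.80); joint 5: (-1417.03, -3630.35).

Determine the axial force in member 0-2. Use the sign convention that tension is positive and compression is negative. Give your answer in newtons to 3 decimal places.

-2240.294

N=7 nodes, M=11 members, R=3 reactions → 2N=14, M+R=14
member 0 (0-1): L=5.9501, (cx,cy)=(0.2232,0.9748)
member 1 (0-2): L=2.6820, (cx,cy)=(1.0000,0.0000)
member 2 (1-2): L=5.9559, (cx,cy)=(0.2273,-0.9738)
member 3 (1-3): L=2.5216, (cx,cy)=(0.9498,0.3129)
member 4 (2-3): L=6.6707, (cx,cy)=(0.1561,0.9877)
member 5 (2-4): L=2.3750, (cx,cy)=(1.0000,0.0000)
member 6 (3-4): L=6.7227, (cx,cy)=(0.1984,-0.9801)
member 7 (3-5): L=2.6834, (cx,cy)=(0.9995,0.0328)
member 8 (4-5): L=6.8117, (cx,cy)=(0.1979,0.9802)
member 9 (4-6): L=2.6430, (cx,cy)=(1.0000,0.0000)
member 10 (5-6): L=6.8014, (cx,cy)=(0.1904,-0.9817)
solve A·x = −loads:
  F[0-1] = -3122.1228 N (compression)
  F[0-2] = -2240.2938 N (compression)
  F[1-2] = +2683.1153 N (tension)
  F[1-3] = -1375.8801 N (compression)
  F[2-3] = -2645.2706 N (compression)
  F[2-4] = -1217.5182 N (compression)
  F[3-4] = +3027.4357 N (tension)
  F[3-5] = -2321.5926 N (compression)
  F[4-5] = +551.4726 N (tension)
  F[4-6] = +794.1806 N (tension)
  F[5-6] = -4171.0872 N (compression)
  Rx@0 = +2937.1200 N
  Ry@0 = +3043.3673 N
  Ry@6 = +4094.7827 N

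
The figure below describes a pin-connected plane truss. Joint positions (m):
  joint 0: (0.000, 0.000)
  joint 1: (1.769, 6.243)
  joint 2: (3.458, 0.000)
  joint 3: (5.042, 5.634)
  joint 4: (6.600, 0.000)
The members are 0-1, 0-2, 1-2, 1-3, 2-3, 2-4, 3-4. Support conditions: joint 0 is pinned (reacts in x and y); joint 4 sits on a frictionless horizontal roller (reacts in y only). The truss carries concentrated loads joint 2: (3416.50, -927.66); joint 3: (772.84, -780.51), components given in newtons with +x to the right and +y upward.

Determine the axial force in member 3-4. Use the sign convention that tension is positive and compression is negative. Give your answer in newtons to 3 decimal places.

-1807.405

N=5 nodes, M=7 members, R=3 reactions → 2N=10, M+R=10
member 0 (0-1): L=6.4888, (cx,cy)=(0.2726,0.9621)
member 1 (0-2): L=3.4580, (cx,cy)=(1.0000,0.0000)
member 2 (1-2): L=6.4674, (cx,cy)=(0.2612,-0.9653)
member 3 (1-3): L=3.3292, (cx,cy)=(0.9831,-0.1829)
member 4 (2-3): L=5.8524, (cx,cy)=(0.2707,0.9627)
member 5 (2-4): L=3.1420, (cx,cy)=(1.0000,0.0000)
member 6 (3-4): L=5.8455, (cx,cy)=(0.2665,-0.9638)
solve A·x = −loads:
  F[0-1] = +35.1871 N (tension)
  F[0-2] = +4179.7471 N (tension)
  F[1-2] = -38.8775 N (compression)
  F[1-3] = +20.0848 N (tension)
  F[2-3] = +1002.6098 N (tension)
  F[2-4] = +481.7312 N (tension)
  F[3-4] = -1807.4052 N (compression)
  Rx@0 = -4189.3400 N
  Ry@0 = -33.8543 N
  Ry@4 = +1742.0243 N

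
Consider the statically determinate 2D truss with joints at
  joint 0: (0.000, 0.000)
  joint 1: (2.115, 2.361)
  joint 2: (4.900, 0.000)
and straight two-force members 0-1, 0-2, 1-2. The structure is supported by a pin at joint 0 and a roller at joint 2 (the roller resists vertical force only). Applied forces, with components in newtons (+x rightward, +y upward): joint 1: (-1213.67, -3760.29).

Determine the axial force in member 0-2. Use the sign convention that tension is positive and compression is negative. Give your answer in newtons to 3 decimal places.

1224.731

N=3 nodes, M=3 members, R=3 reactions → 2N=6, M+R=6
member 0 (0-1): L=3.1698, (cx,cy)=(0.6672,0.7448)
member 1 (0-2): L=4.9000, (cx,cy)=(1.0000,0.0000)
member 2 (1-2): L=3.6511, (cx,cy)=(0.7628,-0.6467)
solve A·x = −loads:
  F[0-1] = -3654.4735 N (compression)
  F[0-2] = +1224.7314 N (tension)
  F[1-2] = -1605.6083 N (compression)
  Rx@0 = +1213.6700 N
  Ry@0 = +2722.0168 N
  Ry@2 = +1038.2732 N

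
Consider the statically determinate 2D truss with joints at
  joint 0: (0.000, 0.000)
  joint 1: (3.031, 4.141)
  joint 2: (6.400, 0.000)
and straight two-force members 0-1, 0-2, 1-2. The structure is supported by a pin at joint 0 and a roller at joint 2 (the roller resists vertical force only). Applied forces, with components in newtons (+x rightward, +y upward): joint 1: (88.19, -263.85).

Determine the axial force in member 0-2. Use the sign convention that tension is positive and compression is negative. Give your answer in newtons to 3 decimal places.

148.086

N=3 nodes, M=3 members, R=3 reactions → 2N=6, M+R=6
member 0 (0-1): L=5.1317, (cx,cy)=(0.5906,0.8069)
member 1 (0-2): L=6.4000, (cx,cy)=(1.0000,0.0000)
member 2 (1-2): L=5.3384, (cx,cy)=(0.6311,-0.7757)
solve A·x = −loads:
  F[0-1] = -101.4089 N (compression)
  F[0-2] = +148.0858 N (tension)
  F[1-2] = -234.6497 N (compression)
  Rx@0 = -88.1900 N
  Ry@0 = +81.8306 N
  Ry@2 = +182.0194 N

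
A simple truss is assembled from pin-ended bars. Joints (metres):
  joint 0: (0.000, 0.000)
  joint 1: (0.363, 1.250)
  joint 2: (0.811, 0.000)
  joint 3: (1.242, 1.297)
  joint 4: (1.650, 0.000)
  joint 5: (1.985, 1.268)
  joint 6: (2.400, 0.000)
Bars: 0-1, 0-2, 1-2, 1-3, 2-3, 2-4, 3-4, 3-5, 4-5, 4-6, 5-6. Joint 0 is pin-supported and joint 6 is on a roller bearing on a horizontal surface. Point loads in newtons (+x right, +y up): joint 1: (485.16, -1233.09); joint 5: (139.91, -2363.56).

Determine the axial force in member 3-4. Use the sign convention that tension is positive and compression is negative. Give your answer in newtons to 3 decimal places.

N=7 nodes, M=11 members, R=3 reactions → 2N=14, M+R=14
member 0 (0-1): L=1.3016, (cx,cy)=(0.2789,0.9603)
member 1 (0-2): L=0.8110, (cx,cy)=(1.0000,0.0000)
member 2 (1-2): L=1.3279, (cx,cy)=(0.3374,-0.9414)
member 3 (1-3): L=0.8803, (cx,cy)=(0.9986,0.0534)
member 4 (2-3): L=1.3667, (cx,cy)=(0.3153,0.9490)
member 5 (2-4): L=0.8390, (cx,cy)=(1.0000,0.0000)
member 6 (3-4): L=1.3597, (cx,cy)=(0.3001,-0.9539)
member 7 (3-5): L=0.7436, (cx,cy)=(0.9992,-0.0390)
member 8 (4-5): L=1.3115, (cx,cy)=(0.2554,0.9668)
member 9 (4-6): L=0.7500, (cx,cy)=(1.0000,0.0000)
member 10 (5-6): L=1.3342, (cx,cy)=(0.3111,-0.9504)
solve A·x = −loads:
  F[0-1] = -1175.3062 N (compression)
  F[0-2] = +952.8379 N (tension)
  F[1-2] = -154.1367 N (compression)
  F[1-3] = -762.0114 N (compression)
  F[2-3] = +152.9008 N (tension)
  F[2-4] = +852.6172 N (tension)
  F[3-4] = -81.2934 N (compression)
  F[3-5] = -688.8372 N (compression)
  F[4-5] = +80.2078 N (tension)
  F[4-6] = +807.7355 N (tension)
  F[5-6] = -2596.7913 N (compression)
  Rx@0 = -625.0700 N
  Ry@0 = +1128.6774 N
  Ry@6 = +2467.9726 N

-81.293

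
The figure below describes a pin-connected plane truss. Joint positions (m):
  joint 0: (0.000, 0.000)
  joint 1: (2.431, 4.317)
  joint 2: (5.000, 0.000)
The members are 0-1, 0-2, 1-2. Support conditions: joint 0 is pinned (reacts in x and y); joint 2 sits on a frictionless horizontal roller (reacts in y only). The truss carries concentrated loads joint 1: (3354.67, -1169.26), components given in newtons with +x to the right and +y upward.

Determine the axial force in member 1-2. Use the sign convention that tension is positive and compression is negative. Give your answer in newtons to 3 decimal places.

N=3 nodes, M=3 members, R=3 reactions → 2N=6, M+R=6
member 0 (0-1): L=4.9544, (cx,cy)=(0.4907,0.8713)
member 1 (0-2): L=5.0000, (cx,cy)=(1.0000,0.0000)
member 2 (1-2): L=5.0236, (cx,cy)=(0.5114,-0.8593)
solve A·x = −loads:
  F[0-1] = +2634.6164 N (tension)
  F[0-2] = +2061.9342 N (tension)
  F[1-2] = -4032.0240 N (compression)
  Rx@0 = -3354.6700 N
  Ry@0 = -2295.6563 N
  Ry@2 = +3464.9163 N

-4032.024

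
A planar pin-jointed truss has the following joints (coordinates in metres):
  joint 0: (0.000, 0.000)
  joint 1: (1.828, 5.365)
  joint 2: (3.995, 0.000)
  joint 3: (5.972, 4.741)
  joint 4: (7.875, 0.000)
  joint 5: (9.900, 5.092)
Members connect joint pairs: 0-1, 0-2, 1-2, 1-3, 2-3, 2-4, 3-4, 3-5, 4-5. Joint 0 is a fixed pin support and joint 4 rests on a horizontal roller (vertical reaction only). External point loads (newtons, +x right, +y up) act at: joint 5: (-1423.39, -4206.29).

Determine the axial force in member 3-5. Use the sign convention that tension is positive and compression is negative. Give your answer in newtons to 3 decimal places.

259.597

N=6 nodes, M=9 members, R=3 reactions → 2N=12, M+R=12
member 0 (0-1): L=5.6679, (cx,cy)=(0.3225,0.9466)
member 1 (0-2): L=3.9950, (cx,cy)=(1.0000,0.0000)
member 2 (1-2): L=5.7861, (cx,cy)=(0.3745,-0.9272)
member 3 (1-3): L=4.1907, (cx,cy)=(0.9889,-0.1489)
member 4 (2-3): L=5.1367, (cx,cy)=(0.3849,0.9230)
member 5 (2-4): L=3.8800, (cx,cy)=(1.0000,0.0000)
member 6 (3-4): L=5.1087, (cx,cy)=(0.3725,-0.9280)
member 7 (3-5): L=3.9437, (cx,cy)=(0.9960,0.0890)
member 8 (4-5): L=5.4799, (cx,cy)=(0.3695,0.9292)
solve A·x = −loads:
  F[0-1] = +170.3521 N (tension)
  F[0-2] = -1478.3319 N (compression)
  F[1-2] = -194.6682 N (compression)
  F[1-3] = +129.2898 N (tension)
  F[2-3] = +195.5651 N (tension)
  F[2-4] = -1626.5072 N (compression)
  F[3-4] = -148.8569 N (compression)
  F[3-5] = +259.5973 N (tension)
  F[4-5] = -4551.5671 N (compression)
  Rx@0 = +1423.3900 N
  Ry@0 = -161.2489 N
  Ry@4 = +4367.5389 N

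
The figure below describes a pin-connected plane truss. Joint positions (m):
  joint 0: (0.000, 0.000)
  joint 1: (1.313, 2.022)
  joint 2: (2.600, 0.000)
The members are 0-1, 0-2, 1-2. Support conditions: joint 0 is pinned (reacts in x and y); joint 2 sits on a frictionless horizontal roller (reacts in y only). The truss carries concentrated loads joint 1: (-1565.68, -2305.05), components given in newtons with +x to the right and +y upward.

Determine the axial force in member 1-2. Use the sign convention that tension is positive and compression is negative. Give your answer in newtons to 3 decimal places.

63.497

N=3 nodes, M=3 members, R=3 reactions → 2N=6, M+R=6
member 0 (0-1): L=2.4109, (cx,cy)=(0.5446,0.8387)
member 1 (0-2): L=2.6000, (cx,cy)=(1.0000,0.0000)
member 2 (1-2): L=2.3968, (cx,cy)=(0.5370,-0.8436)
solve A·x = −loads:
  F[0-1] = -2812.2635 N (compression)
  F[0-2] = -34.0953 N (compression)
  F[1-2] = +63.4974 N (tension)
  Rx@0 = +1565.6800 N
  Ry@0 = +2358.6170 N
  Ry@2 = -53.5670 N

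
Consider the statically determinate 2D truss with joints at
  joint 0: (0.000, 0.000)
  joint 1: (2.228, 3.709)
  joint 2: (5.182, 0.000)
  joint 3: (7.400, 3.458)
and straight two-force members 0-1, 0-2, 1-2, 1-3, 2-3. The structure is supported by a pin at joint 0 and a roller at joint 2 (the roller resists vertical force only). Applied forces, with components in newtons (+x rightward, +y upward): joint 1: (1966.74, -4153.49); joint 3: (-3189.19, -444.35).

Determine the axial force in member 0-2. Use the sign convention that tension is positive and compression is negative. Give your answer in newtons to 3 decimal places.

N=4 nodes, M=5 members, R=3 reactions → 2N=8, M+R=8
member 0 (0-1): L=4.3267, (cx,cy)=(0.5149,0.8572)
member 1 (0-2): L=5.1820, (cx,cy)=(1.0000,0.0000)
member 2 (1-2): L=4.7416, (cx,cy)=(0.6230,-0.7822)
member 3 (1-3): L=5.1781, (cx,cy)=(0.9988,-0.0485)
member 4 (2-3): L=4.1082, (cx,cy)=(0.5399,0.8417)
solve A·x = −loads:
  F[0-1] = -3380.6621 N (compression)
  F[0-2] = +518.3798 N (tension)
  F[1-2] = -1430.2870 N (compression)
  F[1-3] = -2819.8214 N (compression)
  F[2-3] = -690.2872 N (compression)
  Rx@0 = +1222.4500 N
  Ry@0 = +2897.9972 N
  Ry@2 = +1699.8428 N

518.380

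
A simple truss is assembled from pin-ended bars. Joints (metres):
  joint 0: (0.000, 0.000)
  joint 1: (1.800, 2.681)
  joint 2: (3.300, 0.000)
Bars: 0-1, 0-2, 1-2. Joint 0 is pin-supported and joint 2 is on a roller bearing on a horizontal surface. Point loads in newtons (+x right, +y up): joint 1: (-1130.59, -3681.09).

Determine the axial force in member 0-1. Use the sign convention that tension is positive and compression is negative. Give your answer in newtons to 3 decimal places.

N=3 nodes, M=3 members, R=3 reactions → 2N=6, M+R=6
member 0 (0-1): L=3.2292, (cx,cy)=(0.5574,0.8302)
member 1 (0-2): L=3.3000, (cx,cy)=(1.0000,0.0000)
member 2 (1-2): L=3.0721, (cx,cy)=(0.4883,-0.8727)
solve A·x = −loads:
  F[0-1] = -3121.6945 N (compression)
  F[0-2] = +609.4826 N (tension)
  F[1-2] = -1248.2585 N (compression)
  Rx@0 = +1130.5900 N
  Ry@0 = +2591.7415 N
  Ry@2 = +1089.3485 N

-3121.694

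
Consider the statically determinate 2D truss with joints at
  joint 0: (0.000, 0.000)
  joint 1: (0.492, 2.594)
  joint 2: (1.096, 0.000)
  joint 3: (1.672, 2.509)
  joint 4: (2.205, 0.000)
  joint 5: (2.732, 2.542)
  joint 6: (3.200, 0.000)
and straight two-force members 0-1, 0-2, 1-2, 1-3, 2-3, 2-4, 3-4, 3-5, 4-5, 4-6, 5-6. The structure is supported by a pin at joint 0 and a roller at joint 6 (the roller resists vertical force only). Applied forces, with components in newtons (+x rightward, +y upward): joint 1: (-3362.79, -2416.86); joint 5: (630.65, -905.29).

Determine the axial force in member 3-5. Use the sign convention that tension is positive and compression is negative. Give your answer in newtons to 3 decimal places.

1249.937

N=7 nodes, M=11 members, R=3 reactions → 2N=14, M+R=14
member 0 (0-1): L=2.6402, (cx,cy)=(0.1863,0.9825)
member 1 (0-2): L=1.0960, (cx,cy)=(1.0000,0.0000)
member 2 (1-2): L=2.6634, (cx,cy)=(0.2268,-0.9739)
member 3 (1-3): L=1.1831, (cx,cy)=(0.9974,-0.0718)
member 4 (2-3): L=2.5743, (cx,cy)=(0.2238,0.9746)
member 5 (2-4): L=1.1090, (cx,cy)=(1.0000,0.0000)
member 6 (3-4): L=2.5650, (cx,cy)=(0.2078,-0.9782)
member 7 (3-5): L=1.0605, (cx,cy)=(0.9995,0.0311)
member 8 (4-5): L=2.5961, (cx,cy)=(0.2030,0.9792)
member 9 (4-6): L=0.9950, (cx,cy)=(1.0000,0.0000)
member 10 (5-6): L=2.5847, (cx,cy)=(0.1811,-0.9835)
solve A·x = −loads:
  F[0-1] = -4481.1467 N (compression)
  F[0-2] = -1897.0951 N (compression)
  F[1-2] = +1883.5549 N (tension)
  F[1-3] = +2106.0380 N (tension)
  F[2-3] = -1882.2030 N (compression)
  F[2-4] = -1048.7968 N (compression)
  F[3-4] = +2069.8715 N (tension)
  F[3-5] = +1249.9367 N (tension)
  F[4-5] = -2067.7430 N (compression)
  F[4-6] = -198.9286 N (compression)
  F[5-6] = +1098.6650 N (tension)
  Rx@0 = +2732.1400 N
  Ry@0 = +4402.6555 N
  Ry@6 = -1080.5055 N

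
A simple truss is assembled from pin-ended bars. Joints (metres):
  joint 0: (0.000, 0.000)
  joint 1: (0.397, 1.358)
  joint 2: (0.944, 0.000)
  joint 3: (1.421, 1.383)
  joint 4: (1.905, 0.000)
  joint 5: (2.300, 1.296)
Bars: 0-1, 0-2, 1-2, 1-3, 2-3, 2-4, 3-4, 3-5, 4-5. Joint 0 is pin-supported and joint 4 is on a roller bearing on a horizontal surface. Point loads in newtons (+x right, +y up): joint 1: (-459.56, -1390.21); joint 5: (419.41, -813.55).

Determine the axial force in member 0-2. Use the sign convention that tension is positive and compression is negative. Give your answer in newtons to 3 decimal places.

N=6 nodes, M=9 members, R=3 reactions → 2N=12, M+R=12
member 0 (0-1): L=1.4148, (cx,cy)=(0.2806,0.9598)
member 1 (0-2): L=0.9440, (cx,cy)=(1.0000,0.0000)
member 2 (1-2): L=1.4640, (cx,cy)=(0.3736,-0.9276)
member 3 (1-3): L=1.0243, (cx,cy)=(0.9997,0.0244)
member 4 (2-3): L=1.4629, (cx,cy)=(0.3261,0.9454)
member 5 (2-4): L=0.9610, (cx,cy)=(1.0000,0.0000)
member 6 (3-4): L=1.4652, (cx,cy)=(0.3303,-0.9439)
member 7 (3-5): L=0.8833, (cx,cy)=(0.9951,-0.0985)
member 8 (4-5): L=1.3549, (cx,cy)=(0.2915,0.9566)
solve A·x = −loads:
  F[0-1] = -1014.8450 N (compression)
  F[0-2] = +244.6125 N (tension)
  F[1-2] = -439.7009 N (compression)
  F[1-3] = +339.1827 N (tension)
  F[2-3] = +431.4347 N (tension)
  F[2-4] = -60.3427 N (compression)
  F[3-4] = -508.8151 N (compression)
  F[3-5] = +650.9899 N (tension)
  F[4-5] = -783.4665 N (compression)
  Rx@0 = +40.1500 N
  Ry@0 = +974.0743 N
  Ry@4 = +1229.6857 N

244.613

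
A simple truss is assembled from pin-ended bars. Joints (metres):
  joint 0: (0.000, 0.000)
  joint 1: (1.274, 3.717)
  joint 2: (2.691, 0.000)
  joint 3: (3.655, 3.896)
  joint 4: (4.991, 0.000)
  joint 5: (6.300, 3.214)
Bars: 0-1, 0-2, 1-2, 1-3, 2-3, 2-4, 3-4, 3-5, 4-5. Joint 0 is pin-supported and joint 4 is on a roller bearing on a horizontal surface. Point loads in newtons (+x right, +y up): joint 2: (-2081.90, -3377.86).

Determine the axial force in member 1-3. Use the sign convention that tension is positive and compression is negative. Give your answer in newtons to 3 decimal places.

-1098.639

N=6 nodes, M=9 members, R=3 reactions → 2N=12, M+R=12
member 0 (0-1): L=3.9293, (cx,cy)=(0.3242,0.9460)
member 1 (0-2): L=2.6910, (cx,cy)=(1.0000,0.0000)
member 2 (1-2): L=3.9779, (cx,cy)=(0.3562,-0.9344)
member 3 (1-3): L=2.3877, (cx,cy)=(0.9972,0.0750)
member 4 (2-3): L=4.0135, (cx,cy)=(0.2402,0.9707)
member 5 (2-4): L=2.3000, (cx,cy)=(1.0000,0.0000)
member 6 (3-4): L=4.1187, (cx,cy)=(0.3244,-0.9459)
member 7 (3-5): L=2.7315, (cx,cy)=(0.9683,-0.2497)
member 8 (4-5): L=3.4703, (cx,cy)=(0.3772,0.9261)
solve A·x = −loads:
  F[0-1] = -1645.5128 N (compression)
  F[0-2] = -1548.3701 N (compression)
  F[1-2] = +1577.7498 N (tension)
  F[1-3] = -1098.6394 N (compression)
  F[2-3] = +1961.0109 N (tension)
  F[2-4] = +624.5328 N (tension)
  F[3-4] = -1925.3481 N (compression)
  F[3-5] = +0.0000 N (tension)
  F[4-5] = -0.0000 N (compression)
  Rx@0 = +2081.9000 N
  Ry@0 = +1556.6175 N
  Ry@4 = +1821.2425 N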